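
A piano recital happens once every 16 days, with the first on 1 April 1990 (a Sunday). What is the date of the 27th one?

The 27th occurrence is 26 intervals after the first: 26 × 16 = 416 days after 1 April 1990.
April has 30 days — 29 days to the end of April leaves 387.
May has 31 days (356 left).
June has 30 days (326 left).
July has 31 days (295 left).
August has 31 days (264 left).
September has 30 days (234 left).
October has 31 days (203 left).
November has 30 days (173 left).
December has 31 days (142 left).
January has 31 days (111 left).
February has 28 days (83 left).
March has 31 days (52 left).
April has 30 days (22 left).
22 days into May → 22 May 1991.

22 May 1991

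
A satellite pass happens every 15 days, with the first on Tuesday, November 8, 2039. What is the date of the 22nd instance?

The 22nd occurrence is 21 intervals after the first: 21 × 15 = 315 days after November 8, 2039.
November has 30 days — 22 days to the end of November leaves 293.
December has 31 days (262 left).
January has 31 days (231 left).
February has 29 days (202 left).
March has 31 days (171 left).
April has 30 days (141 left).
May has 31 days (110 left).
June has 30 days (80 left).
July has 31 days (49 left).
August has 31 days (18 left).
18 days into September → September 18, 2040.

September 18, 2040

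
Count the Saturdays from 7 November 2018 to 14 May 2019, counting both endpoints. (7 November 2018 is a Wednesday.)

27

7 November 2018 is a Wednesday; the first Saturday on or after it is 10 November 2018 (3 days later).
From 10 November 2018 to 14 May 2019: 20 + 31 + 31 + 28 + 31 + 30 + 14 = 185 days (rest of November, December, January, February, March, April, May).
185 ÷ 7 = 26 full weeks with remainder 3, so 26 more Saturdays after the first → 27.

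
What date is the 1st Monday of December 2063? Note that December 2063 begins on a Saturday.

2063-12-03

December 2063 begins on a Saturday, so the first Monday is December 3 (2 days later).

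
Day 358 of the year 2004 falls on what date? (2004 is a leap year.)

Jan has 31 days (358 − 31 = 327 remain).
Feb has 29 days (327 − 29 = 298 remain).
Mar has 31 days (298 − 31 = 267 remain).
Apr has 30 days (267 − 30 = 237 remain).
May has 31 days (237 − 31 = 206 remain).
Jun has 30 days (206 − 30 = 176 remain).
Jul has 31 days (176 − 31 = 145 remain).
Aug has 31 days (145 − 31 = 114 remain).
Sep has 30 days (114 − 30 = 84 remain).
Oct has 31 days (84 − 31 = 53 remain).
Nov has 30 days (53 − 30 = 23 remain).
23 into Dec → Dec 23.

Dec 23, 2004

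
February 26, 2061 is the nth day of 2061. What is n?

Days in months before February: 31 = 31.
Plus 26 days into February → day 57.

57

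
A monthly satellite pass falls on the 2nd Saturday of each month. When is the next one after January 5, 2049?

January 2049 starts on a Friday; its first Saturday is the 2nd, so the 2nd Saturday is the 9th — January 9, 2049.
January 9, 2049 is after January 5, 2049, so that is the next one.

January 9, 2049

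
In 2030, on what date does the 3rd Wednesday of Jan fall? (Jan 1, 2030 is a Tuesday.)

Jan 16, 2030

Jan 2030 begins on a Tuesday, so the first Wednesday is Jan 2 (1 day later).
The 3rd Wednesday is 2 weeks later: 2 + 14 = 16.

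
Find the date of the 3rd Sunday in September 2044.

September 2044 begins on a Thursday, so the first Sunday is September 4 (3 days later).
The 3rd Sunday is 2 weeks later: 4 + 14 = 18.

September 18, 2044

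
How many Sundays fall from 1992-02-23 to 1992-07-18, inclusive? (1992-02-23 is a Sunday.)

21

1992-02-23 is a Sunday; the first Sunday on or after it is 1992-02-23.
From 1992-02-23 to 1992-07-18: 6 + 31 + 30 + 31 + 30 + 18 = 146 days (rest of February, March, April, May, June, July).
146 ÷ 7 = 20 full weeks with remainder 6, so 20 more Sundays after the first → 21.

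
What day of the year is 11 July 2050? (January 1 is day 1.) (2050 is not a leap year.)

Days in months before July: 31 + 28 + 31 + 30 + 31 + 30 = 181.
Plus 11 days into July → day 192.

192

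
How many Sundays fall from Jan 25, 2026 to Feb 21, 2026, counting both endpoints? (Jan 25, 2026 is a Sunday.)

Jan 25, 2026 is a Sunday; the first Sunday on or after it is Jan 25, 2026.
From Jan 25, 2026 to Feb 21, 2026: 6 + 21 = 27 days (rest of Jan, Feb).
27 ÷ 7 = 3 full weeks with remainder 6, so 3 more Sundays after the first → 4.

4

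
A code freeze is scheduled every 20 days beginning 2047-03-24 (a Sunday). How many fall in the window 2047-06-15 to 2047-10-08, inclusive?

5

Occurrences land 20·i days after 2047-03-24 for i = 0, 1, 2, …
2047-06-15 is 83 days after the start; 83 ÷ 20 = 4 remainder 3; since the remainder is 3, round up to i = 5. First occurrence in the window: #6 on 2047-07-02 (5×20 = 100 days in).
2047-10-08 is 198 days after the start; 198 ÷ 20 = 9 remainder 18. Last occurrence in the window: #10 on 2047-09-20.
Occurrences #6 through #10: 5 in total.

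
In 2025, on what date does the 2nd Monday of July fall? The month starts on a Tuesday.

July 14, 2025

July 2025 begins on a Tuesday, so the first Monday is July 7 (6 days later).
The 2nd Monday is 1 weeks later: 7 + 7 = 14.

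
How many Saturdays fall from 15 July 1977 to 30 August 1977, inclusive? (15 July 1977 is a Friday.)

15 July 1977 is a Friday; the first Saturday on or after it is 16 July 1977 (1 day later).
From 16 July 1977 to 30 August 1977: 15 + 30 = 45 days (rest of July, August).
45 ÷ 7 = 6 full weeks with remainder 3, so 6 more Saturdays after the first → 7.

7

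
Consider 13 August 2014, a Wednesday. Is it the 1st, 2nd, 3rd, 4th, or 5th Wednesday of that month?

2nd

Day 13 falls in week ⌈13/7⌉ of the month.
Days 1–7 hold the 1st Wednesday, 8–14 the 2nd, 15–21 the 3rd, 22–28 the 4th, 29–31 the 5th.
13 is in the range for the 2nd.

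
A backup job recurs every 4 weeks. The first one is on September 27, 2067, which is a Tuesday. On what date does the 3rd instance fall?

November 22, 2067

The 3rd occurrence is 2 intervals after the first: 2 × 28 = 56 days after September 27, 2067.
September has 30 days — 3 days to the end of September leaves 53.
October has 31 days (22 left).
22 days into November → November 22, 2067.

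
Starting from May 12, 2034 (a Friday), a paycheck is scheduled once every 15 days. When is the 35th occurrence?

October 4, 2035

The 35th occurrence is 34 intervals after the first: 34 × 15 = 510 days after May 12, 2034.
May has 31 days — 19 days to the end of May leaves 491.
From end of May to end of 2034 is 214 days (277 left).
January has 31 days (246 left).
February has 28 days (218 left).
March has 31 days (187 left).
April has 30 days (157 left).
May has 31 days (126 left).
June has 30 days (96 left).
July has 31 days (65 left).
August has 31 days (34 left).
September has 30 days (4 left).
4 days into October → October 4, 2035.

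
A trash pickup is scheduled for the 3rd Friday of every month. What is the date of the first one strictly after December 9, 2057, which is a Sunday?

December 21, 2057

December 2057 starts on a Saturday; its first Friday is the 7th, so the 3rd Friday is the 21st — December 21, 2057.
December 21, 2057 is after December 9, 2057, so that is the next one.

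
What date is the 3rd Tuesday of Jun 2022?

The first Tuesday of Jun 2022 is Jun 7.
The 3rd Tuesday is 2 weeks later: 7 + 14 = 21.

Jun 21, 2022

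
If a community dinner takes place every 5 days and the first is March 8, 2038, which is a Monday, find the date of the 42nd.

The 42nd occurrence is 41 intervals after the first: 41 × 5 = 205 days after March 8, 2038.
March has 31 days — 23 days to the end of March leaves 182.
April has 30 days (152 left).
May has 31 days (121 left).
June has 30 days (91 left).
July has 31 days (60 left).
August has 31 days (29 left).
29 days into September → September 29, 2038.

September 29, 2038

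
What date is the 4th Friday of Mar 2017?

Mar 2017 begins on a Wednesday, so the first Friday is Mar 3 (2 days later).
The 4th Friday is 3 weeks later: 3 + 21 = 24.

Mar 24, 2017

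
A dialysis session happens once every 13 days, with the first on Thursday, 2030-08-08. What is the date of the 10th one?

The 10th occurrence is 9 intervals after the first: 9 × 13 = 117 days after 2030-08-08.
August has 31 days — 23 days to the end of August leaves 94.
September has 30 days (64 left).
October has 31 days (33 left).
November has 30 days (3 left).
3 days into December → 2030-12-03.

2030-12-03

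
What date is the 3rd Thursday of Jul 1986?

Jul 17, 1986

The first Thursday of Jul 1986 is Jul 3.
The 3rd Thursday is 2 weeks later: 3 + 14 = 17.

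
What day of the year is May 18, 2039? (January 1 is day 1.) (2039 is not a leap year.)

Days in months before May: 31 + 28 + 31 + 30 = 120.
Plus 18 days into May → day 138.

138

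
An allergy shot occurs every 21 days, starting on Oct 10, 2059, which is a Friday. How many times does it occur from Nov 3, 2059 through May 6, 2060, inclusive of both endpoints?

8

Occurrences land 21·i days after Oct 10, 2059 for i = 0, 1, 2, …
Nov 3, 2059 is 24 days after the start; 24 ÷ 21 = 1 remainder 3; since the remainder is 3, round up to i = 2. First occurrence in the window: #3 on Nov 21, 2059 (2×21 = 42 days in).
May 6, 2060 is 209 days after the start; 209 ÷ 21 = 9 remainder 20. Last occurrence in the window: #10 on Apr 16, 2060.
Occurrences #3 through #10: 8 in total.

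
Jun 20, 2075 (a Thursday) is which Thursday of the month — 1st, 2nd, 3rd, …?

3rd

Day 20 falls in week ⌈20/7⌉ of the month.
Days 1–7 hold the 1st Thursday, 8–14 the 2nd, 15–21 the 3rd, 22–28 the 4th, 29–31 the 5th.
20 is in the range for the 3rd.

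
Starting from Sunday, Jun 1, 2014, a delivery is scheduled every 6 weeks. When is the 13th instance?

Oct 18, 2015

The 13th occurrence is 12 intervals after the first: 12 × 42 = 504 days after Jun 1, 2014.
Jun has 30 days — 29 days to the end of Jun leaves 475.
From end of Jun to end of 2014 is 184 days (291 left).
Jan has 31 days (260 left).
Feb has 28 days (232 left).
Mar has 31 days (201 left).
Apr has 30 days (171 left).
May has 31 days (140 left).
Jun has 30 days (110 left).
Jul has 31 days (79 left).
Aug has 31 days (48 left).
Sep has 30 days (18 left).
18 days into Oct → Oct 18, 2015.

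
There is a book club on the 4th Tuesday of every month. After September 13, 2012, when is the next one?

September 2012 starts on a Saturday; its first Tuesday is the 4th, so the 4th Tuesday is the 25th — September 25, 2012.
September 25, 2012 is after September 13, 2012, so that is the next one.

September 25, 2012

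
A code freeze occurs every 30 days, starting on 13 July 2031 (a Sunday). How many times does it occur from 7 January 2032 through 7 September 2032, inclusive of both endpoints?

Occurrences land 30·i days after 13 July 2031 for i = 0, 1, 2, …
7 January 2032 is 178 days after the start; 178 ÷ 30 = 5 remainder 28; since the remainder is 28, round up to i = 6. First occurrence in the window: #7 on 9 January 2032 (6×30 = 180 days in).
7 September 2032 is 422 days after the start; 422 ÷ 30 = 14 remainder 2. Last occurrence in the window: #15 on 5 September 2032.
Occurrences #7 through #15: 9 in total.

9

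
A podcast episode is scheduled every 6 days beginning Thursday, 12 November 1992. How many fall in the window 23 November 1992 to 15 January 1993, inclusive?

Occurrences land 6·i days after 12 November 1992 for i = 0, 1, 2, …
23 November 1992 is 11 days after the start; 11 ÷ 6 = 1 remainder 5; since the remainder is 5, round up to i = 2. First occurrence in the window: #3 on 24 November 1992 (2×6 = 12 days in).
15 January 1993 is 64 days after the start; 64 ÷ 6 = 10 remainder 4. Last occurrence in the window: #11 on 11 January 1993.
Occurrences #3 through #11: 9 in total.

9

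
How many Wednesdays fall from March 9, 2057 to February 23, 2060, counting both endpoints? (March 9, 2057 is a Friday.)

March 9, 2057 is a Friday; the first Wednesday on or after it is March 14, 2057 (5 days later).
From March 14, 2057 to February 23, 2060: 292 + 365 + 365 + 54 = 1076 days (rest of 2057, 2058, 2059, to February 23, 2060 in 2060).
1076 ÷ 7 = 153 full weeks with remainder 5, so 153 more Wednesdays after the first → 154.

154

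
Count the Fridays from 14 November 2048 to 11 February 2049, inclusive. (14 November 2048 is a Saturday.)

14 November 2048 is a Saturday; the first Friday on or after it is 20 November 2048 (6 days later).
From 20 November 2048 to 11 February 2049: 10 + 31 + 31 + 11 = 83 days (rest of November, December, January, February).
83 ÷ 7 = 11 full weeks with remainder 6, so 11 more Fridays after the first → 12.

12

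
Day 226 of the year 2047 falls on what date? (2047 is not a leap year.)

14 August 2047

January has 31 days (226 − 31 = 195 remain).
February has 28 days (195 − 28 = 167 remain).
March has 31 days (167 − 31 = 136 remain).
April has 30 days (136 − 30 = 106 remain).
May has 31 days (106 − 31 = 75 remain).
June has 30 days (75 − 30 = 45 remain).
July has 31 days (45 − 31 = 14 remain).
14 into August → August 14.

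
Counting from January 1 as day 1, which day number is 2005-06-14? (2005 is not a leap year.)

165

Days in months before June: 31 + 28 + 31 + 30 + 31 = 151.
Plus 14 days into June → day 165.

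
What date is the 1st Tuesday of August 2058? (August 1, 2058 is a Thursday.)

August 2058 begins on a Thursday, so the first Tuesday is August 6 (5 days later).

2058-08-06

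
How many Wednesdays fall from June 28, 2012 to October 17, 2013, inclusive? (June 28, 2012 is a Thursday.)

68

June 28, 2012 is a Thursday; the first Wednesday on or after it is July 4, 2012 (6 days later).
From July 4, 2012 to October 17, 2013: 180 + 290 = 470 days (rest of 2012, to October 17, 2013 in 2013).
470 ÷ 7 = 67 full weeks with remainder 1, so 67 more Wednesdays after the first → 68.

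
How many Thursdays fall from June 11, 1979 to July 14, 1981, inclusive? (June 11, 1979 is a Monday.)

109

June 11, 1979 is a Monday; the first Thursday on or after it is June 14, 1979 (3 days later).
From June 14, 1979 to July 14, 1981: 200 + 366 + 195 = 761 days (rest of 1979, 1980, to July 14, 1981 in 1981).
761 ÷ 7 = 108 full weeks with remainder 5, so 108 more Thursdays after the first → 109.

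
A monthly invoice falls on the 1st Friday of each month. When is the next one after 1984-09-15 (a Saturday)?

1984-10-05

September 1984 starts on a Saturday, so its 1st Friday is 1984-09-07 (6 days in).
That is not after 1984-09-15, so look at October 1984.
October 1984 starts on a Monday, so its 1st Friday is 1984-10-05 (4 days in).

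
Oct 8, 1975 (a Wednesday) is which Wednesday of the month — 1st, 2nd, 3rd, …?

2nd

Day 8 falls in week ⌈8/7⌉ of the month.
Days 1–7 hold the 1st Wednesday, 8–14 the 2nd, 15–21 the 3rd, 22–28 the 4th, 29–31 the 5th.
8 is in the range for the 2nd.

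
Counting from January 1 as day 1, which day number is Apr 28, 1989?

Days in months before Apr: 31 + 28 + 31 = 90.
Plus 28 days into Apr → day 118.

118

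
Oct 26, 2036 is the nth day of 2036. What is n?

Days in months before Oct: 31 + 29 + 31 + 30 + 31 + 30 + 31 + 31 + 30 = 274.
Plus 26 days into Oct → day 300.

300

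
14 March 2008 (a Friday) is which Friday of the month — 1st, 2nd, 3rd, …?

Day 14 falls in week ⌈14/7⌉ of the month.
Days 1–7 hold the 1st Friday, 8–14 the 2nd, 15–21 the 3rd, 22–28 the 4th, 29–31 the 5th.
14 is in the range for the 2nd.

2nd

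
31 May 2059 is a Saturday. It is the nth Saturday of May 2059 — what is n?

5th

Day 31 falls in week ⌈31/7⌉ of the month.
Days 1–7 hold the 1st Saturday, 8–14 the 2nd, 15–21 the 3rd, 22–28 the 4th, 29–31 the 5th.
31 is in the range for the 5th.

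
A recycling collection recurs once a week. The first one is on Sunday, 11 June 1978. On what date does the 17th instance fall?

1 October 1978

The 17th occurrence is 16 intervals after the first: 16 × 7 = 112 days after 11 June 1978.
June has 30 days — 19 days to the end of June leaves 93.
July has 31 days (62 left).
August has 31 days (31 left).
September has 30 days (1 left).
1 day into October → 1 October 1978.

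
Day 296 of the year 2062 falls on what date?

January has 31 days (296 − 31 = 265 remain).
February has 28 days (265 − 28 = 237 remain).
March has 31 days (237 − 31 = 206 remain).
April has 30 days (206 − 30 = 176 remain).
May has 31 days (176 − 31 = 145 remain).
June has 30 days (145 − 30 = 115 remain).
July has 31 days (115 − 31 = 84 remain).
August has 31 days (84 − 31 = 53 remain).
September has 30 days (53 − 30 = 23 remain).
23 into October → October 23.

23 October 2062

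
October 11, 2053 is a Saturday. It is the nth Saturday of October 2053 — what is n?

Day 11 falls in week ⌈11/7⌉ of the month.
Days 1–7 hold the 1st Saturday, 8–14 the 2nd, 15–21 the 3rd, 22–28 the 4th, 29–31 the 5th.
11 is in the range for the 2nd.

2nd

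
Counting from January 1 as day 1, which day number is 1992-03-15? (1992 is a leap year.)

75

Days in months before March: 31 + 29 = 60.
Plus 15 days into March → day 75.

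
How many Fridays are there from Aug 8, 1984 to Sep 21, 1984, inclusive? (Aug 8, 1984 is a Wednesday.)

Aug 8, 1984 is a Wednesday; the first Friday on or after it is Aug 10, 1984 (2 days later).
From Aug 10, 1984 to Sep 21, 1984: 21 + 21 = 42 days (rest of Aug, Sep).
42 ÷ 7 = 6 full weeks with remainder 0, so 6 more Fridays after the first → 7.

7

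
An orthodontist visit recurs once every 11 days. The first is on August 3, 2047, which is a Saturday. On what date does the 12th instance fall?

December 2, 2047

The 12th occurrence is 11 intervals after the first: 11 × 11 = 121 days after August 3, 2047.
August has 31 days — 28 days to the end of August leaves 93.
September has 30 days (63 left).
October has 31 days (32 left).
November has 30 days (2 left).
2 days into December → December 2, 2047.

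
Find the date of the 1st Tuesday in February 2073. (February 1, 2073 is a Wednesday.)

7 February 2073

February 2073 begins on a Wednesday, so the first Tuesday is February 7 (6 days later).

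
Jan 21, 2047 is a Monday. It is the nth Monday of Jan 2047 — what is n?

Day 21 falls in week ⌈21/7⌉ of the month.
Days 1–7 hold the 1st Monday, 8–14 the 2nd, 15–21 the 3rd, 22–28 the 4th, 29–31 the 5th.
21 is in the range for the 3rd.

3rd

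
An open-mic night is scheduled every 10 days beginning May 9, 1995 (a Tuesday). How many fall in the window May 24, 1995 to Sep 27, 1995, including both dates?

Occurrences land 10·i days after May 9, 1995 for i = 0, 1, 2, …
May 24, 1995 is 15 days after the start; 15 ÷ 10 = 1 remainder 5; since the remainder is 5, round up to i = 2. First occurrence in the window: #3 on May 29, 1995 (2×10 = 20 days in).
Sep 27, 1995 is 141 days after the start; 141 ÷ 10 = 14 remainder 1. Last occurrence in the window: #15 on Sep 26, 1995.
Occurrences #3 through #15: 13 in total.

13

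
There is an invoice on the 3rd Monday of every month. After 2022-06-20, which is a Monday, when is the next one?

2022-07-18

June 2022 starts on a Wednesday; its first Monday is the 6th, so the 3rd Monday is the 20th — 2022-06-20.
That is not after 2022-06-20, so look at July 2022.
July 2022 starts on a Friday; its first Monday is the 4th, so the 3rd Monday is the 18th — 2022-07-18.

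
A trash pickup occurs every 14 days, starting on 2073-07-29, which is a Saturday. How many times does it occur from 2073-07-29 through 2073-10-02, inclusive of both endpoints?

Occurrences land 14·i days after 2073-07-29 for i = 0, 1, 2, …
The window opens on the start date, so the first occurrence inside is #1 on 2073-07-29.
2073-10-02 is 65 days after the start; 65 ÷ 14 = 4 remainder 9. Last occurrence in the window: #5 on 2073-09-23.
Occurrences #1 through #5: 5 in total.

5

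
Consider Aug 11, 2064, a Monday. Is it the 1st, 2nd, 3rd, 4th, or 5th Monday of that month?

Day 11 falls in week ⌈11/7⌉ of the month.
Days 1–7 hold the 1st Monday, 8–14 the 2nd, 15–21 the 3rd, 22–28 the 4th, 29–31 the 5th.
11 is in the range for the 2nd.

2nd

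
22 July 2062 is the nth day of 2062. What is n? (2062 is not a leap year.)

Days in months before July: 31 + 28 + 31 + 30 + 31 + 30 = 181.
Plus 22 days into July → day 203.

203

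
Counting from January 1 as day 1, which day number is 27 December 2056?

362

Days in months before December: 31 + 29 + 31 + 30 + 31 + 30 + 31 + 31 + 30 + 31 + 30 = 335.
Plus 27 days into December → day 362.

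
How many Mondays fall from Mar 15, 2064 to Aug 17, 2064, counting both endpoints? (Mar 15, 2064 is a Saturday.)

22

Mar 15, 2064 is a Saturday; the first Monday on or after it is Mar 17, 2064 (2 days later).
From Mar 17, 2064 to Aug 17, 2064: 14 + 30 + 31 + 30 + 31 + 17 = 153 days (rest of Mar, Apr, May, Jun, Jul, Aug).
153 ÷ 7 = 21 full weeks with remainder 6, so 21 more Mondays after the first → 22.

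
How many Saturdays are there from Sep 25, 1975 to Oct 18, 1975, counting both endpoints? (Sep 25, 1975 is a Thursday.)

Sep 25, 1975 is a Thursday; the first Saturday on or after it is Sep 27, 1975 (2 days later).
From Sep 27, 1975 to Oct 18, 1975: 3 + 18 = 21 days (rest of Sep, Oct).
21 ÷ 7 = 3 full weeks with remainder 0, so 3 more Saturdays after the first → 4.

4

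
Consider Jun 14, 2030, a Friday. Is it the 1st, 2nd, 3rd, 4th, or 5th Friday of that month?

Day 14 falls in week ⌈14/7⌉ of the month.
Days 1–7 hold the 1st Friday, 8–14 the 2nd, 15–21 the 3rd, 22–28 the 4th, 29–31 the 5th.
14 is in the range for the 2nd.

2nd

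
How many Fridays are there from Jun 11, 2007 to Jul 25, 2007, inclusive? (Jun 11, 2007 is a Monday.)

6

Jun 11, 2007 is a Monday; the first Friday on or after it is Jun 15, 2007 (4 days later).
From Jun 15, 2007 to Jul 25, 2007: 15 + 25 = 40 days (rest of Jun, Jul).
40 ÷ 7 = 5 full weeks with remainder 5, so 5 more Fridays after the first → 6.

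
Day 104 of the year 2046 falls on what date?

14 April 2046

January has 31 days (104 − 31 = 73 remain).
February has 28 days (73 − 28 = 45 remain).
March has 31 days (45 − 31 = 14 remain).
14 into April → April 14.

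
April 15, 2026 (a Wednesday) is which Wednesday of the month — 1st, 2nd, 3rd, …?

3rd

Day 15 falls in week ⌈15/7⌉ of the month.
Days 1–7 hold the 1st Wednesday, 8–14 the 2nd, 15–21 the 3rd, 22–28 the 4th, 29–31 the 5th.
15 is in the range for the 3rd.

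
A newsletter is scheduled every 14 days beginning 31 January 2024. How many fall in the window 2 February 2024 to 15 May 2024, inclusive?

7

Occurrences land 14·i days after 31 January 2024 for i = 0, 1, 2, …
2 February 2024 is 2 days after the start; 2 ÷ 14 = 0 remainder 2; since the remainder is 2, round up to i = 1. First occurrence in the window: #2 on 14 February 2024 (1×14 = 14 days in).
15 May 2024 is 105 days after the start; 105 ÷ 14 = 7 remainder 7. Last occurrence in the window: #8 on 8 May 2024.
Occurrences #2 through #8: 7 in total.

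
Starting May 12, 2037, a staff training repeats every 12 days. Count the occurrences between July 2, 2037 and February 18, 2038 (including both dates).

Occurrences land 12·i days after May 12, 2037 for i = 0, 1, 2, …
July 2, 2037 is 51 days after the start; 51 ÷ 12 = 4 remainder 3; since the remainder is 3, round up to i = 5. First occurrence in the window: #6 on July 11, 2037 (5×12 = 60 days in).
February 18, 2038 is 282 days after the start; 282 ÷ 12 = 23 remainder 6. Last occurrence in the window: #24 on February 12, 2038.
Occurrences #6 through #24: 19 in total.

19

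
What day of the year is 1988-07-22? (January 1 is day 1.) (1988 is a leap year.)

204

Days in months before July: 31 + 29 + 31 + 30 + 31 + 30 = 182.
Plus 22 days into July → day 204.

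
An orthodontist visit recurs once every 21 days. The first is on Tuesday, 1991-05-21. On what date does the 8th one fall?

1991-10-15

The 8th occurrence is 7 intervals after the first: 7 × 21 = 147 days after 1991-05-21.
May has 31 days — 10 days to the end of May leaves 137.
June has 30 days (107 left).
July has 31 days (76 left).
August has 31 days (45 left).
September has 30 days (15 left).
15 days into October → 1991-10-15.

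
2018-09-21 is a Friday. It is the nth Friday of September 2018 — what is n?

3rd

Day 21 falls in week ⌈21/7⌉ of the month.
Days 1–7 hold the 1st Friday, 8–14 the 2nd, 15–21 the 3rd, 22–28 the 4th, 29–31 the 5th.
21 is in the range for the 3rd.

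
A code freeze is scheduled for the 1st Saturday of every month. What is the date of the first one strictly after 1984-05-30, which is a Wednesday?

1984-06-02

May 1984 starts on a Tuesday, so its 1st Saturday is 1984-05-05 (4 days in).
That is not after 1984-05-30, so look at June 1984.
June 1984 starts on a Friday, so its 1st Saturday is 1984-06-02 (1 day in).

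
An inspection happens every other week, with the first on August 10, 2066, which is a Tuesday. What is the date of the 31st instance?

October 4, 2067

The 31st occurrence is 30 intervals after the first: 30 × 14 = 420 days after August 10, 2066.
August has 31 days — 21 days to the end of August leaves 399.
September has 30 days (369 left).
October has 31 days (338 left).
November has 30 days (308 left).
December has 31 days (277 left).
January has 31 days (246 left).
February has 28 days (218 left).
March has 31 days (187 left).
April has 30 days (157 left).
May has 31 days (126 left).
June has 30 days (96 left).
July has 31 days (65 left).
August has 31 days (34 left).
September has 30 days (4 left).
4 days into October → October 4, 2067.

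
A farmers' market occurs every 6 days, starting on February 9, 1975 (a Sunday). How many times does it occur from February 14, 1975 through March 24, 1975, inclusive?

7

Occurrences land 6·i days after February 9, 1975 for i = 0, 1, 2, …
February 14, 1975 is 5 days after the start; 5 ÷ 6 = 0 remainder 5; since the remainder is 5, round up to i = 1. First occurrence in the window: #2 on February 15, 1975 (1×6 = 6 days in).
March 24, 1975 is 43 days after the start; 43 ÷ 6 = 7 remainder 1. Last occurrence in the window: #8 on March 23, 1975.
Occurrences #2 through #8: 7 in total.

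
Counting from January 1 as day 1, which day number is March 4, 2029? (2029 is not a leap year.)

63

Days in months before March: 31 + 28 = 59.
Plus 4 days into March → day 63.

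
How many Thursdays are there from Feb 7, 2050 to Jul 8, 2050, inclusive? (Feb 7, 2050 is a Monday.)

22

Feb 7, 2050 is a Monday; the first Thursday on or after it is Feb 10, 2050 (3 days later).
From Feb 10, 2050 to Jul 8, 2050: 18 + 31 + 30 + 31 + 30 + 8 = 148 days (rest of Feb, Mar, Apr, May, Jun, Jul).
148 ÷ 7 = 21 full weeks with remainder 1, so 21 more Thursdays after the first → 22.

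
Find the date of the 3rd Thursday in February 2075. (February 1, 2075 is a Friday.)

21 February 2075

February 2075 begins on a Friday, so the first Thursday is February 7 (6 days later).
The 3rd Thursday is 2 weeks later: 7 + 14 = 21.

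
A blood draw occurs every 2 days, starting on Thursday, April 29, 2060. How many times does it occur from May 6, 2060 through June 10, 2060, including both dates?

Occurrences land 2·i days after April 29, 2060 for i = 0, 1, 2, …
May 6, 2060 is 7 days after the start; 7 ÷ 2 = 3 remainder 1; since the remainder is 1, round up to i = 4. First occurrence in the window: #5 on May 7, 2060 (4×2 = 8 days in).
June 10, 2060 is 42 days after the start; 42 ÷ 2 = 21 remainder 0. Last occurrence in the window: #22 on June 10, 2060.
Occurrences #5 through #22: 18 in total.

18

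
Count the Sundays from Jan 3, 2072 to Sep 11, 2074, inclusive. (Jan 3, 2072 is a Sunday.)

141

Jan 3, 2072 is a Sunday; the first Sunday on or after it is Jan 3, 2072.
From Jan 3, 2072 to Sep 11, 2074: 363 + 365 + 254 = 982 days (rest of 2072, 2073, to Sep 11, 2074 in 2074).
982 ÷ 7 = 140 full weeks with remainder 2, so 140 more Sundays after the first → 141.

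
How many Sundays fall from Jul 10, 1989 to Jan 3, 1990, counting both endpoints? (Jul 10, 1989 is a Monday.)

Jul 10, 1989 is a Monday; the first Sunday on or after it is Jul 16, 1989 (6 days later).
From Jul 16, 1989 to Jan 3, 1990: 15 + 31 + 30 + 31 + 30 + 31 + 3 = 171 days (rest of Jul, Aug, Sep, Oct, Nov, Dec, Jan).
171 ÷ 7 = 24 full weeks with remainder 3, so 24 more Sundays after the first → 25.

25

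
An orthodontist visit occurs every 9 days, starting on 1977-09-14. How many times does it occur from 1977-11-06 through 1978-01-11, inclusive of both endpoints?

Occurrences land 9·i days after 1977-09-14 for i = 0, 1, 2, …
1977-11-06 is 53 days after the start; 53 ÷ 9 = 5 remainder 8; since the remainder is 8, round up to i = 6. First occurrence in the window: #7 on 1977-11-07 (6×9 = 54 days in).
1978-01-11 is 119 days after the start; 119 ÷ 9 = 13 remainder 2. Last occurrence in the window: #14 on 1978-01-09.
Occurrences #7 through #14: 8 in total.

8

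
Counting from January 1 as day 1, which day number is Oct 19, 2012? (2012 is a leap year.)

293

Days in months before Oct: 31 + 29 + 31 + 30 + 31 + 30 + 31 + 31 + 30 = 274.
Plus 19 days into Oct → day 293.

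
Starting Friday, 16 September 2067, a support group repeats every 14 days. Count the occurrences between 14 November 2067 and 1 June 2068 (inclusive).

14

Occurrences land 14·i days after 16 September 2067 for i = 0, 1, 2, …
14 November 2067 is 59 days after the start; 59 ÷ 14 = 4 remainder 3; since the remainder is 3, round up to i = 5. First occurrence in the window: #6 on 25 November 2067 (5×14 = 70 days in).
1 June 2068 is 259 days after the start; 259 ÷ 14 = 18 remainder 7. Last occurrence in the window: #19 on 25 May 2068.
Occurrences #6 through #19: 14 in total.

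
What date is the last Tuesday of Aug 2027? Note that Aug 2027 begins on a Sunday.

Aug 31, 2027

Aug 2027 begins on a Sunday, so the first Tuesday is Aug 3 (2 days later).
Aug 2027 has 31 days. Adding weeks: 3, 10, 17, 24, 31 — the last one ≤ 31 is the 31st.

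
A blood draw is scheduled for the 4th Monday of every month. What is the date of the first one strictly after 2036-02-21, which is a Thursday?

February 2036 starts on a Friday; its first Monday is the 4th, so the 4th Monday is the 25th — 2036-02-25.
2036-02-25 is after 2036-02-21, so that is the next one.

2036-02-25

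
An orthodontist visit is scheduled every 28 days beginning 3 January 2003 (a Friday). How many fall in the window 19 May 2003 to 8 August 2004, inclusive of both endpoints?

16

Occurrences land 28·i days after 3 January 2003 for i = 0, 1, 2, …
19 May 2003 is 136 days after the start; 136 ÷ 28 = 4 remainder 24; since the remainder is 24, round up to i = 5. First occurrence in the window: #6 on 23 May 2003 (5×28 = 140 days in).
8 August 2004 is 583 days after the start; 583 ÷ 28 = 20 remainder 23. Last occurrence in the window: #21 on 16 July 2004.
Occurrences #6 through #21: 16 in total.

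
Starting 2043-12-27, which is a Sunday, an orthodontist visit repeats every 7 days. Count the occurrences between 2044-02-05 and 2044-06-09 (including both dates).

Occurrences land 7·i days after 2043-12-27 for i = 0, 1, 2, …
2044-02-05 is 40 days after the start; 40 ÷ 7 = 5 remainder 5; since the remainder is 5, round up to i = 6. First occurrence in the window: #7 on 2044-02-07 (6×7 = 42 days in).
2044-06-09 is 165 days after the start; 165 ÷ 7 = 23 remainder 4. Last occurrence in the window: #24 on 2044-06-05.
Occurrences #7 through #24: 18 in total.

18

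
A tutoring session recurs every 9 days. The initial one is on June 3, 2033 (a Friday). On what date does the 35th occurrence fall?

April 5, 2034

The 35th occurrence is 34 intervals after the first: 34 × 9 = 306 days after June 3, 2033.
June has 30 days — 27 days to the end of June leaves 279.
July has 31 days (248 left).
August has 31 days (217 left).
September has 30 days (187 left).
October has 31 days (156 left).
November has 30 days (126 left).
December has 31 days (95 left).
January has 31 days (64 left).
February has 28 days (36 left).
March has 31 days (5 left).
5 days into April → April 5, 2034.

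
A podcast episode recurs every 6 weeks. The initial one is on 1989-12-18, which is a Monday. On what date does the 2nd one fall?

The 2nd occurrence is 1 interval after the first: 1 × 42 = 42 days after 1989-12-18.
December has 31 days — 13 days to the end of December leaves 29.
29 days into January → 1990-01-29.

1990-01-29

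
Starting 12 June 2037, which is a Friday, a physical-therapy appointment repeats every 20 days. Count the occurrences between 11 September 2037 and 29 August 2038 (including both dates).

Occurrences land 20·i days after 12 June 2037 for i = 0, 1, 2, …
11 September 2037 is 91 days after the start; 91 ÷ 20 = 4 remainder 11; since the remainder is 11, round up to i = 5. First occurrence in the window: #6 on 20 September 2037 (5×20 = 100 days in).
29 August 2038 is 443 days after the start; 443 ÷ 20 = 22 remainder 3. Last occurrence in the window: #23 on 26 August 2038.
Occurrences #6 through #23: 18 in total.

18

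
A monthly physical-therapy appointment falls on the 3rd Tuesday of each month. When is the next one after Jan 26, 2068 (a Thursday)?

Jan 2068 starts on a Sunday; its first Tuesday is the 3rd, so the 3rd Tuesday is the 17th — Jan 17, 2068.
That is not after Jan 26, 2068, so look at Feb 2068.
Feb 2068 starts on a Wednesday; its first Tuesday is the 7th, so the 3rd Tuesday is the 21st — Feb 21, 2068.

Feb 21, 2068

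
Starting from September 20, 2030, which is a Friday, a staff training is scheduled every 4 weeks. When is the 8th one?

April 4, 2031

The 8th occurrence is 7 intervals after the first: 7 × 28 = 196 days after September 20, 2030.
September has 30 days — 10 days to the end of September leaves 186.
October has 31 days (155 left).
November has 30 days (125 left).
December has 31 days (94 left).
January has 31 days (63 left).
February has 28 days (35 left).
March has 31 days (4 left).
4 days into April → April 4, 2031.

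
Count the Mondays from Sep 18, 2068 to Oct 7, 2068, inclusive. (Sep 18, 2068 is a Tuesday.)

2

Sep 18, 2068 is a Tuesday; the first Monday on or after it is Sep 24, 2068 (6 days later).
From Sep 24, 2068 to Oct 7, 2068: 6 + 7 = 13 days (rest of Sep, Oct).
13 ÷ 7 = 1 full weeks with remainder 6, so 1 more Mondays after the first → 2.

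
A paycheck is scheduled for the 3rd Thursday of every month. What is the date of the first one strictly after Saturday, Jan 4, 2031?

Jan 16, 2031

Jan 2031 starts on a Wednesday; its first Thursday is the 2nd, so the 3rd Thursday is the 16th — Jan 16, 2031.
Jan 16, 2031 is after Jan 4, 2031, so that is the next one.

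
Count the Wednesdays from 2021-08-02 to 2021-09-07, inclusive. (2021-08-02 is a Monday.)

2021-08-02 is a Monday; the first Wednesday on or after it is 2021-08-04 (2 days later).
From 2021-08-04 to 2021-09-07: 27 + 7 = 34 days (rest of August, September).
34 ÷ 7 = 4 full weeks with remainder 6, so 4 more Wednesdays after the first → 5.

5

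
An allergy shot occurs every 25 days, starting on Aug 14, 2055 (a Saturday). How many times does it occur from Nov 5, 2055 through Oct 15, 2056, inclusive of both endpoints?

14

Occurrences land 25·i days after Aug 14, 2055 for i = 0, 1, 2, …
Nov 5, 2055 is 83 days after the start; 83 ÷ 25 = 3 remainder 8; since the remainder is 8, round up to i = 4. First occurrence in the window: #5 on Nov 22, 2055 (4×25 = 100 days in).
Oct 15, 2056 is 428 days after the start; 428 ÷ 25 = 17 remainder 3. Last occurrence in the window: #18 on Oct 12, 2056.
Occurrences #5 through #18: 14 in total.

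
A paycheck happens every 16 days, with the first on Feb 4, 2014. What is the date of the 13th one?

The 13th occurrence is 12 intervals after the first: 12 × 16 = 192 days after Feb 4, 2014.
Feb has 28 days — 24 days to the end of Feb leaves 168.
Mar has 31 days (137 left).
Apr has 30 days (107 left).
May has 31 days (76 left).
Jun has 30 days (46 left).
Jul has 31 days (15 left).
15 days into Aug → Aug 15, 2014.

Aug 15, 2014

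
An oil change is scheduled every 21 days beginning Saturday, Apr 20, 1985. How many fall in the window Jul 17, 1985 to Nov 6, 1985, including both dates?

5

Occurrences land 21·i days after Apr 20, 1985 for i = 0, 1, 2, …
Jul 17, 1985 is 88 days after the start; 88 ÷ 21 = 4 remainder 4; since the remainder is 4, round up to i = 5. First occurrence in the window: #6 on Aug 3, 1985 (5×21 = 105 days in).
Nov 6, 1985 is 200 days after the start; 200 ÷ 21 = 9 remainder 11. Last occurrence in the window: #10 on Oct 26, 1985.
Occurrences #6 through #10: 5 in total.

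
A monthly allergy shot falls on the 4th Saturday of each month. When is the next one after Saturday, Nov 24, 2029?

Dec 22, 2029

Nov 2029 starts on a Thursday; its first Saturday is the 3rd, so the 4th Saturday is the 24th — Nov 24, 2029.
That is not after Nov 24, 2029, so look at Dec 2029.
Dec 2029 starts on a Saturday; its first Saturday is the 1st, so the 4th Saturday is the 22nd — Dec 22, 2029.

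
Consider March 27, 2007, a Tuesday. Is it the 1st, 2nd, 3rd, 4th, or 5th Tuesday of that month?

4th

Day 27 falls in week ⌈27/7⌉ of the month.
Days 1–7 hold the 1st Tuesday, 8–14 the 2nd, 15–21 the 3rd, 22–28 the 4th, 29–31 the 5th.
27 is in the range for the 4th.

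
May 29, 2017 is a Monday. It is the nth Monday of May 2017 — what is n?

5th

Day 29 falls in week ⌈29/7⌉ of the month.
Days 1–7 hold the 1st Monday, 8–14 the 2nd, 15–21 the 3rd, 22–28 the 4th, 29–31 the 5th.
29 is in the range for the 5th.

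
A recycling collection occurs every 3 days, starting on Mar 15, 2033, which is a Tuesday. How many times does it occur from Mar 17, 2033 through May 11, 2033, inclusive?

Occurrences land 3·i days after Mar 15, 2033 for i = 0, 1, 2, …
Mar 17, 2033 is 2 days after the start; 2 ÷ 3 = 0 remainder 2; since the remainder is 2, round up to i = 1. First occurrence in the window: #2 on Mar 18, 2033 (1×3 = 3 days in).
May 11, 2033 is 57 days after the start; 57 ÷ 3 = 19 remainder 0. Last occurrence in the window: #20 on May 11, 2033.
Occurrences #2 through #20: 19 in total.

19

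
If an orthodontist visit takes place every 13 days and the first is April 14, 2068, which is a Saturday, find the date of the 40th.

The 40th occurrence is 39 intervals after the first: 39 × 13 = 507 days after April 14, 2068.
April has 30 days — 16 days to the end of April leaves 491.
From end of April to end of 2068 is 245 days (246 left).
January has 31 days (215 left).
February has 28 days (187 left).
March has 31 days (156 left).
April has 30 days (126 left).
May has 31 days (95 left).
June has 30 days (65 left).
July has 31 days (34 left).
August has 31 days (3 left).
3 days into September → September 3, 2069.

September 3, 2069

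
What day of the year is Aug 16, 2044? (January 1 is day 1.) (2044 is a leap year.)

229

Days in months before Aug: 31 + 29 + 31 + 30 + 31 + 30 + 31 = 213.
Plus 16 days into Aug → day 229.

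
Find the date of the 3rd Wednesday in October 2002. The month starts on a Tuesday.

October 2002 begins on a Tuesday, so the first Wednesday is October 2 (1 day later).
The 3rd Wednesday is 2 weeks later: 2 + 14 = 16.

2002-10-16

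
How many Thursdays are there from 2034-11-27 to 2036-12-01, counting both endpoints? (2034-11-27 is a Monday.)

2034-11-27 is a Monday; the first Thursday on or after it is 2034-11-30 (3 days later).
From 2034-11-30 to 2036-12-01: 31 + 365 + 336 = 732 days (rest of 2034, 2035, to 2036-12-01 in 2036).
732 ÷ 7 = 104 full weeks with remainder 4, so 104 more Thursdays after the first → 105.

105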